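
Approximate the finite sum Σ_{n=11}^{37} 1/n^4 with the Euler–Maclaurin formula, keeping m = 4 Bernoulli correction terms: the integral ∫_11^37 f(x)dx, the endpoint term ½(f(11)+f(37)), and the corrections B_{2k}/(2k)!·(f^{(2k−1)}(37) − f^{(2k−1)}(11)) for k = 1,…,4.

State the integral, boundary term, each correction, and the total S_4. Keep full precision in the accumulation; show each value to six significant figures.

S_4 ≈ 0.000280331

The integral term ∫_11^37 1/x^4 dx = 0.000243858.
Boundary: ½(f(11) + f(37)) = ½(6.83013e-05 + 5.33572e-07) = 3.44175e-05.
So far: 0.000278275.
Order-1 term: 1/12 · (-5.76835e-08 − (-2.48369e-05)) = 2.06493e-06.
Running total after k=1: 0.000280340.
Order-2 term: −1/720 · (-1.26406e-09 − (-6.15790e-06)) = -8.55088e-09.
Running total after k=2: 0.000280331.
Order-3 term: 1/30240 · (-5.17075e-11 − (-2.84994e-06)) = 9.42422e-11.
Running total after k=3: 0.000280331.
Order-4 term: −1/1209600 · (-3.39933e-12 − (-2.11979e-06)) = -1.75247e-12.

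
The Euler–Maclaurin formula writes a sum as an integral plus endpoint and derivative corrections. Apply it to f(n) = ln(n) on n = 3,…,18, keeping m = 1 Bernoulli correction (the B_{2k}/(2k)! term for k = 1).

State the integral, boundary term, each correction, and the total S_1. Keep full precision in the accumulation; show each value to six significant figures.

Integral: ∫_3^18 ln(x) dx = 33.7309.
½[f(3) + f(18)] = ½[1.09861 + 2.89037] = 1.99449.
So far: 35.7253.
Correction k=1: B_{2}/2! · (f^{(1)}(18) − f^{(1)}(3)) = 1/12 · (0.0555556 − 0.333333) = -0.0231481.

S_1 ≈ 35.7022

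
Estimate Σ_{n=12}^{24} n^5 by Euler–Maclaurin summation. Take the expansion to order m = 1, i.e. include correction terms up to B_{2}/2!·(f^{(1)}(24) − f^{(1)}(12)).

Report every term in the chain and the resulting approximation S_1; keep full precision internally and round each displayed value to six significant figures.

The integral term ∫_12^24 x^5 dx = 3.13528e+07.
Boundary: ½(f(12) + f(24)) = ½(248832 + 7.96262e+06) = 4.10573e+06.
So far: 3.54586e+07.
Correction k=1: B_{2}/2! · (f^{(1)}(24) − f^{(1)}(12)) = 1/12 · (1.65888e+06 − 103680) = 129600.

S_1 ≈ 3.55882e+07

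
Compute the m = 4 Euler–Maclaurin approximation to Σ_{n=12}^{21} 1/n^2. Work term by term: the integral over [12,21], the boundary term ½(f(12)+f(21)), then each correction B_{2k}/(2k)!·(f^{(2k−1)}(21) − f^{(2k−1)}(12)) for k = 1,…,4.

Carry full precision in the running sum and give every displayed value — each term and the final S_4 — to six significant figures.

S_4 ≈ 0.0403986

∫_12^21 1/x^2 dx evaluates to 0.0357143.
Endpoint term: (f(12) + f(21))/2 = (0.00694444 + 0.00226757)/2 = 0.00460601.
So far: 0.0403203.
k=1: B_{2}/(2)! × [f^{(1)}(21) − f^{(1)}(12)] = 1/12 × (-0.000215959 − (-0.00115741)) = 7.84540e-05.
After k=1: 0.0403987.
k=2: B_{4}/(4)! × [f^{(3)}(21) − f^{(3)}(12)] = −1/720 × (-5.87645e-06 − (-9.64506e-05)) = -1.25797e-07.
After k=2: 0.0403986.
k=3: B_{6}/(6)! × [f^{(5)}(21) − f^{(5)}(12)] = 1/30240 × (-3.99758e-07 − (-2.00939e-05)) = 6.51261e-10.
After k=3: 0.0403986.
k=4: B_{8}/(8)! × [f^{(7)}(21) − f^{(7)}(12)] = −1/1209600 × (-5.07630e-08 − (-7.81429e-06)) = -6.41826e-12.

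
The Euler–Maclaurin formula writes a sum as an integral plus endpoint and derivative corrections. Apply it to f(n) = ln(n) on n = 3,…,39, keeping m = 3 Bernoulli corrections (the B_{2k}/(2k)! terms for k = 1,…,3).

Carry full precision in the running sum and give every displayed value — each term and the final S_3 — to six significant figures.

S_3 ≈ 105.939

The integral term ∫_3^39 ln(x) dx = 103.583.
Boundary: ½(f(3) + f(39)) = ½(1.09861 + 3.66356) = 2.38109.
Integral + boundary = 105.964.
Order-1 term: 1/12 · (0.0256410 − 0.333333) = -0.0256410.
Running total after k=1: 105.939.
Order-2 term: −1/720 · (3.37160e-05 − 0.0740741) = 0.000102834.
Running total after k=2: 105.939.
Order-3 term: 1/30240 · (2.66004e-07 − 0.0987654) = -3.26604e-06.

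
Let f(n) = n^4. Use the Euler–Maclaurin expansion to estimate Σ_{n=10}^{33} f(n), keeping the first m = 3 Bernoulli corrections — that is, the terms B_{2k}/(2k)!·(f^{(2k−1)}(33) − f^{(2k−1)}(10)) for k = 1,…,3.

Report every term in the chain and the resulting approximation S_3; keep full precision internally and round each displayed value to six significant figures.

S_3 ≈ 8.41668e+06

∫_10^33 x^4 dx evaluates to 7.80708e+06.
½[f(10) + f(33)] = ½[10000.0 + 1.18592e+06] = 597960.
So far: 8.40504e+06.
k=1: B_{2}/(2)! × [f^{(1)}(33) − f^{(1)}(10)] = 1/12 × (143748 − 4000.00) = 11645.7.
After k=1: 8.41668e+06.
k=2: B_{4}/(4)! × [f^{(3)}(33) − f^{(3)}(10)] = −1/720 × (792.000 − 240.000) = -0.766667.
After k=2: 8.41668e+06.
k=3: B_{6}/(6)! × [f^{(5)}(33) − f^{(5)}(10)] = 1/30240 × (0.00000 − 0.00000) = 0.00000.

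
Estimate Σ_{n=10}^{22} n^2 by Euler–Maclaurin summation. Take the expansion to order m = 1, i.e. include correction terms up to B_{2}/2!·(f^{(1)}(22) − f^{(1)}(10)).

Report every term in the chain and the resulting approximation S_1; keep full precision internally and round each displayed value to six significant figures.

S_1 ≈ 3510.00

∫_10^22 x^2 dx evaluates to 3216.00.
Endpoint term: (f(10) + f(22))/2 = (100.000 + 484.000)/2 = 292.000.
Running total after boundary: 3508.00.
Order-1 term: 1/12 · (44.0000 − 20.0000) = 2.00000.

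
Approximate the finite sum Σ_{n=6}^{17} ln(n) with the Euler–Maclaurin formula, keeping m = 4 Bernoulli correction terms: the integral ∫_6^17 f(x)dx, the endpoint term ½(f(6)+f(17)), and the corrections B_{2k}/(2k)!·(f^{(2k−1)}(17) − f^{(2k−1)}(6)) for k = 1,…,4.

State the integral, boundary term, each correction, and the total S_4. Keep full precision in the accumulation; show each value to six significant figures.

S_4 ≈ 28.7176

The integral term ∫_6^17 ln(x) dx = 26.4141.
Boundary: ½(f(6) + f(17)) = ½(1.79176 + 2.83321) = 2.31249.
Integral + boundary = 28.7266.
k=1: B_{2}/(2)! × [f^{(1)}(17) − f^{(1)}(6)] = 1/12 × (0.0588235 − 0.166667) = -0.00898693.
After k=1: 28.7176.
k=2: B_{4}/(4)! × [f^{(3)}(17) − f^{(3)}(6)] = −1/720 × (0.000407083 − 0.00925926) = 1.22947e-05.
After k=2: 28.7176.
k=3: B_{6}/(6)! × [f^{(5)}(17) − f^{(5)}(6)] = 1/30240 × (1.69031e-05 − 0.00308642) = -1.01505e-07.
After k=3: 28.7176.
k=4: B_{8}/(8)! × [f^{(7)}(17) − f^{(7)}(6)] = −1/1209600 × (1.75465e-06 − 0.00257202) = 2.12489e-09.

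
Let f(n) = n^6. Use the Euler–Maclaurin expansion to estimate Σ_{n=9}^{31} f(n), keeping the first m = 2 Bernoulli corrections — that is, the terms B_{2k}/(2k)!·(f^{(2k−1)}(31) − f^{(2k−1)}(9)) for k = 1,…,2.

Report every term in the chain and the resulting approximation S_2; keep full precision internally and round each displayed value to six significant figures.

S_2 ≈ 4.38799e+09

Integral: ∫_9^31 x^6 dx = 3.92969e+09.
Endpoint term: (f(9) + f(31))/2 = (531441 + 8.87504e+08)/2 = 4.44018e+08.
Running total after boundary: 4.37371e+09.
Correction k=1: B_{2}/2! · (f^{(1)}(31) − f^{(1)}(9)) = 1/12 · (1.71775e+08 − 354294) = 1.42851e+07.
Partial sum through k=1: 4.38799e+09.
Correction k=2: B_{4}/4! · (f^{(3)}(31) − f^{(3)}(9)) = −1/720 · (3.57492e+06 − 87480.0) = -4843.67.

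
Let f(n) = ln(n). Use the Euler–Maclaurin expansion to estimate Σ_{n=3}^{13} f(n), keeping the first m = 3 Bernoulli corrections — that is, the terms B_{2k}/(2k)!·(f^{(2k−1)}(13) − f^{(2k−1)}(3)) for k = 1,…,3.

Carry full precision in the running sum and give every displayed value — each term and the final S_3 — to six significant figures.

S_3 ≈ 21.8590

∫_3^13 ln(x) dx evaluates to 20.0485.
Boundary: ½(f(3) + f(13)) = ½(1.09861 + 2.56495) = 1.83178.
Integral + boundary = 21.8803.
Correction k=1: B_{2}/2! · (f^{(1)}(13) − f^{(1)}(3)) = 1/12 · (0.0769231 − 0.333333) = -0.0213675.
Partial sum through k=1: 21.8589.
Correction k=2: B_{4}/4! · (f^{(3)}(13) − f^{(3)}(3)) = −1/720 · (0.000910332 − 0.0740741) = 0.000101616.
Partial sum through k=2: 21.8590.
Correction k=3: B_{6}/6! · (f^{(5)}(13) − f^{(5)}(3)) = 1/30240 · (6.46390e-05 − 0.0987654) = -3.26392e-06.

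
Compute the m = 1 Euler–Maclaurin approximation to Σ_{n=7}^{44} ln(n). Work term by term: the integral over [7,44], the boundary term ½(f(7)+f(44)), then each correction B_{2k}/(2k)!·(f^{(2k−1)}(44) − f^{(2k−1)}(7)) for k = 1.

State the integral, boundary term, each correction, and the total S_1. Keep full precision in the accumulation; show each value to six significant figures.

S_1 ≈ 118.738

The integral term ∫_7^44 ln(x) dx = 115.883.
½[f(7) + f(44)] = ½[1.94591 + 3.78419] = 2.86505.
Integral + boundary = 118.748.
Order-1 term: 1/12 · (0.0227273 − 0.142857) = -0.0100108.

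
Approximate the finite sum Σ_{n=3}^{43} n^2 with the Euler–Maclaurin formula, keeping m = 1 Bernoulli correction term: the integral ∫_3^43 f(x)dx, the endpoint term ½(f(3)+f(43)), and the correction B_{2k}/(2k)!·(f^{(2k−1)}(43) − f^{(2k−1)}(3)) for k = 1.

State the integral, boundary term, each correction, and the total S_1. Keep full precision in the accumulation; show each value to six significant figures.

S_1 ≈ 27429.0

Integral: ∫_3^43 x^2 dx = 26493.3.
½[f(3) + f(43)] = ½[9.00000 + 1849.00] = 929.000.
Integral + boundary = 27422.3.
Correction k=1: B_{2}/2! · (f^{(1)}(43) − f^{(1)}(3)) = 1/12 · (86.0000 − 6.00000) = 6.66667.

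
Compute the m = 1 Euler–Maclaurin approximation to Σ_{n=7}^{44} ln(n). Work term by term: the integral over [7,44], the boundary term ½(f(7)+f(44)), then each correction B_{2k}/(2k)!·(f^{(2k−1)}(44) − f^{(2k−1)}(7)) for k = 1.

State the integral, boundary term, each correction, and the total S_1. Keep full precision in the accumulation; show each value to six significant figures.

Integral: ∫_7^44 ln(x) dx = 115.883.
½[f(7) + f(44)] = ½[1.94591 + 3.78419] = 2.86505.
So far: 118.748.
k=1: B_{2}/(2)! × [f^{(1)}(44) − f^{(1)}(7)] = 1/12 × (0.0227273 − 0.142857) = -0.0100108.

S_1 ≈ 118.738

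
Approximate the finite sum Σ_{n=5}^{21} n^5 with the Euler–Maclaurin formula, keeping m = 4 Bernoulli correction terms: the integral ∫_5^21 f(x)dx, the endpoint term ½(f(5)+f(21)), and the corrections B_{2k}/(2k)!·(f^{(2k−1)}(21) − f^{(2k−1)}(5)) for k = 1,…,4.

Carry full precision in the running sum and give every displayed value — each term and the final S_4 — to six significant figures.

∫_5^21 x^5 dx evaluates to 1.42917e+07.
Boundary: ½(f(5) + f(21)) = ½(3125.00 + 4.08410e+06) = 2.04361e+06.
Integral + boundary = 1.63354e+07.
Correction k=1: B_{2}/2! · (f^{(1)}(21) − f^{(1)}(5)) = 1/12 · (972405 − 3125.00) = 80773.3.
After k=1: 1.64161e+07.
Correction k=2: B_{4}/4! · (f^{(3)}(21) − f^{(3)}(5)) = −1/720 · (26460.0 − 1500.00) = -34.6667.
After k=2: 1.64161e+07.
Correction k=3: B_{6}/6! · (f^{(5)}(21) − f^{(5)}(5)) = 1/30240 · (120.000 − 120.000) = 0.00000.
After k=3: 1.64161e+07.
Correction k=4: B_{8}/8! · (f^{(7)}(21) − f^{(7)}(5)) = −1/1209600 · (0.00000 − 0.00000) = 0.00000.

S_4 ≈ 1.64161e+07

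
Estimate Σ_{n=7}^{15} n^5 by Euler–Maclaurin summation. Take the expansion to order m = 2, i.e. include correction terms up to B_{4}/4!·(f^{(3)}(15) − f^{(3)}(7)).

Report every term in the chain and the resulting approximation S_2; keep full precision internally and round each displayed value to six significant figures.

S_2 ≈ 2.28700e+06

Integral: ∫_7^15 x^5 dx = 1.87883e+06.
Endpoint term: (f(7) + f(15))/2 = (16807.0 + 759375)/2 = 388091.
So far: 2.26692e+06.
Correction k=1: B_{2}/2! · (f^{(1)}(15) − f^{(1)}(7)) = 1/12 · (253125 − 12005.0) = 20093.3.
Running total after k=1: 2.28701e+06.
Correction k=2: B_{4}/4! · (f^{(3)}(15) − f^{(3)}(7)) = −1/720 · (13500.0 − 2940.00) = -14.6667.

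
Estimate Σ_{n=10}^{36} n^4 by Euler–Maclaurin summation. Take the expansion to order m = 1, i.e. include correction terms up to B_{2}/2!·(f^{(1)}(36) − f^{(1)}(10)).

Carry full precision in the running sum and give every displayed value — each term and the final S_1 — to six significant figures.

S_1 ≈ 1.29333e+07

∫_10^36 x^4 dx evaluates to 1.20732e+07.
½[f(10) + f(36)] = ½[10000.0 + 1.67962e+06] = 844808.
Running total after boundary: 1.29180e+07.
k=1: B_{2}/(2)! × [f^{(1)}(36) − f^{(1)}(10)] = 1/12 × (186624 − 4000.00) = 15218.7.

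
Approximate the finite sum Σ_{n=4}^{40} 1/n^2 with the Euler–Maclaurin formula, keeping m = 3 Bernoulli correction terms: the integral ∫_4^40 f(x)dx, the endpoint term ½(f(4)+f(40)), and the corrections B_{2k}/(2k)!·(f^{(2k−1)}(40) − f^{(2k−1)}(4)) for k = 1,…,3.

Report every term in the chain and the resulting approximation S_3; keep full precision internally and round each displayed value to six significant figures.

∫_4^40 1/x^2 dx evaluates to 0.225000.
½[f(4) + f(40)] = ½[0.0625000 + 0.000625000] = 0.0315625.
Integral + boundary = 0.256563.
k=1: B_{2}/(2)! × [f^{(1)}(40) − f^{(1)}(4)] = 1/12 × (-3.12500e-05 − (-0.0312500)) = 0.00260156.
After k=1: 0.259164.
k=2: B_{4}/(4)! × [f^{(3)}(40) − f^{(3)}(4)] = −1/720 × (-2.34375e-07 − (-0.0234375)) = -3.25518e-05.
After k=2: 0.259132.
k=3: B_{6}/(6)! × [f^{(5)}(40) − f^{(5)}(4)] = 1/30240 × (-4.39453e-09 − (-0.0439453)) = 1.45322e-06.

S_3 ≈ 0.259133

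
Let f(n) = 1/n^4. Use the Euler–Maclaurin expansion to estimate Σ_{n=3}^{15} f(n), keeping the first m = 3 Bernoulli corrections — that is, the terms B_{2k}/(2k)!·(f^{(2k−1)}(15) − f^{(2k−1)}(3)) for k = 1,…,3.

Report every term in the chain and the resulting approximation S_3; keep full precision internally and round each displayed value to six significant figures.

Integral: ∫_3^15 1/x^4 dx = 0.0122469.
Endpoint term: (f(3) + f(15))/2 = (0.0123457 + 1.97531e-05)/2 = 0.00618272.
Running total after boundary: 0.0184296.
Correction k=1: B_{2}/2! · (f^{(1)}(15) − f^{(1)}(3)) = 1/12 · (-5.26749e-06 − (-0.0164609)) = 0.00137130.
Partial sum through k=1: 0.0198009.
Correction k=2: B_{4}/4! · (f^{(3)}(15) − f^{(3)}(3)) = −1/720 · (-7.02332e-07 − (-0.0548697)) = -7.62069e-05.
Partial sum through k=2: 0.0197247.
Correction k=3: B_{6}/6! · (f^{(5)}(15) − f^{(5)}(3)) = 1/30240 · (-1.74803e-07 − (-0.341411)) = 1.12901e-05.

S_3 ≈ 0.0197360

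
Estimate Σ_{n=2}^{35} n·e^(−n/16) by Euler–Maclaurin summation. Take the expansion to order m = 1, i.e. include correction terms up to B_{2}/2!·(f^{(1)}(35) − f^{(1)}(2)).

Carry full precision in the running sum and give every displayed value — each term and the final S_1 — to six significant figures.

∫_2^35 x·e^(−x/16) dx evaluates to 162.606.
Endpoint term: (f(2) + f(35))/2 = (1.76499 + 3.92689)/2 = 2.84594.
Integral + boundary = 165.452.
Order-1 term: 1/12 · (-0.133234 − 0.772185) = -0.0754515.

S_1 ≈ 165.377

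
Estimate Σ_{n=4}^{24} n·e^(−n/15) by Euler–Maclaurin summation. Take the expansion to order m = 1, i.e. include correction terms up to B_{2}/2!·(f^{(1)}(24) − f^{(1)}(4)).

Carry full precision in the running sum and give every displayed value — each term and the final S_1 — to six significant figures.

S_1 ≈ 104.078

Integral: ∫_4^24 x·e^(−x/15) dx = 100.180.
½[f(4) + f(24)] = ½[3.06371 + 4.84552] = 3.95461.
So far: 104.135.
Correction k=1: B_{2}/2! · (f^{(1)}(24) − f^{(1)}(4)) = 1/12 · (-0.121138 − 0.561681) = -0.0569016.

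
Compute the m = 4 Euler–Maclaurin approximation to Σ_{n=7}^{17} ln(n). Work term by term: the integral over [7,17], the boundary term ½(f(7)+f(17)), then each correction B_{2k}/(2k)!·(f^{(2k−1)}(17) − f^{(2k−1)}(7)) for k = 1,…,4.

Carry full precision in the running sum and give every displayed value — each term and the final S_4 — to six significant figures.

S_4 ≈ 26.9258

Integral: ∫_7^17 ln(x) dx = 24.5433.
Endpoint term: (f(7) + f(17))/2 = (1.94591 + 2.83321)/2 = 2.38956.
So far: 26.9328.
k=1: B_{2}/(2)! × [f^{(1)}(17) − f^{(1)}(7)] = 1/12 × (0.0588235 − 0.142857) = -0.00700280.
Partial sum through k=1: 26.9258.
k=2: B_{4}/(4)! × [f^{(3)}(17) − f^{(3)}(7)] = −1/720 × (0.000407083 − 0.00583090) = 7.53308e-06.
Partial sum through k=2: 26.9258.
k=3: B_{6}/(6)! × [f^{(5)}(17) − f^{(5)}(7)] = 1/30240 × (1.69031e-05 − 0.00142798) = -4.66625e-08.
Partial sum through k=3: 26.9258.
k=4: B_{8}/(8)! × [f^{(7)}(17) − f^{(7)}(7)] = −1/1209600 × (1.75465e-06 − 0.000874271) = 7.21327e-10.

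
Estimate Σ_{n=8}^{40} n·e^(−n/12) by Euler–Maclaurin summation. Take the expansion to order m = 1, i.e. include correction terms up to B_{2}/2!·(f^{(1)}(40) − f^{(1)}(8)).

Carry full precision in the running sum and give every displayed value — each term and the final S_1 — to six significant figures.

S_1 ≈ 103.705

Integral: ∫_8^40 x·e^(−x/12) dx = 100.960.
Endpoint term: (f(8) + f(40))/2 = (4.10734 + 1.42696)/2 = 2.76715.
So far: 103.727.
Order-1 term: 1/12 · (-0.0832393 − 0.171139) = -0.0211982.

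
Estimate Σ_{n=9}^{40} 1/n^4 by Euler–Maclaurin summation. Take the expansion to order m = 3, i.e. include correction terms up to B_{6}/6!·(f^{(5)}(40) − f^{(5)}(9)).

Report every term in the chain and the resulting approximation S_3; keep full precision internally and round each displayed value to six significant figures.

The integral term ∫_9^40 1/x^4 dx = 0.000452039.
½[f(9) + f(40)] = ½[0.000152416 + 3.90625e-07] = 7.64032e-05.
So far: 0.000528442.
k=1: B_{2}/(2)! × [f^{(1)}(40) − f^{(1)}(9)] = 1/12 × (-3.90625e-08 − (-6.77404e-05)) = 5.64177e-06.
Partial sum through k=1: 0.000534084.
k=2: B_{4}/(4)! × [f^{(3)}(40) − f^{(3)}(9)] = −1/720 × (-7.32422e-10 − (-2.50890e-05)) = -3.48448e-08.
Partial sum through k=2: 0.000534049.
k=3: B_{6}/(6)! × [f^{(5)}(40) − f^{(5)}(9)] = 1/30240 × (-2.56348e-11 − (-1.73455e-05)) = 5.73594e-10.

S_3 ≈ 0.000534050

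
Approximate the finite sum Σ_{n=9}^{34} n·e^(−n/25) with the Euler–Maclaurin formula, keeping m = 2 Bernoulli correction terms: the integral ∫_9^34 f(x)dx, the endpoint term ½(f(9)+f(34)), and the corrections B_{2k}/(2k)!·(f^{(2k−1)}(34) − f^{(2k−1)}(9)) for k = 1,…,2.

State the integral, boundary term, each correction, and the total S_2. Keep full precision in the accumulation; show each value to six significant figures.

The integral term ∫_9^34 x·e^(−x/25) dx = 214.450.
Endpoint term: (f(9) + f(34))/2 = (6.27909 + 8.72647)/2 = 7.50278.
Running total after boundary: 221.953.
k=1: B_{2}/(2)! × [f^{(1)}(34) − f^{(1)}(9)] = 1/12 × (-0.0923979 − 0.446513) = -0.0449092.
Running total after k=1: 221.908.
k=2: B_{4}/(4)! × [f^{(3)}(34) − f^{(3)}(9)] = −1/720 × (0.000673478 − 0.00294698) = 3.15765e-06.

S_2 ≈ 221.908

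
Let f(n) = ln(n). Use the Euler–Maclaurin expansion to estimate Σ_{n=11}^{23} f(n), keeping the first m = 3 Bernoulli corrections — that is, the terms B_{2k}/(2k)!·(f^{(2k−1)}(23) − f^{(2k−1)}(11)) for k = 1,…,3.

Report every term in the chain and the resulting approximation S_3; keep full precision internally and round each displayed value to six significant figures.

S_3 ≈ 36.5023

∫_11^23 ln(x) dx evaluates to 33.7395.
½[f(11) + f(23)] = ½[2.39790 + 3.13549] = 2.76669.
So far: 36.5062.
Correction k=1: B_{2}/2! · (f^{(1)}(23) − f^{(1)}(11)) = 1/12 · (0.0434783 − 0.0909091) = -0.00395257.
Partial sum through k=1: 36.5023.
Correction k=2: B_{4}/4! · (f^{(3)}(23) − f^{(3)}(11)) = −1/720 · (0.000164379 − 0.00150263) = 1.85868e-06.
Partial sum through k=2: 36.5023.
Correction k=3: B_{6}/6! · (f^{(5)}(23) − f^{(5)}(11)) = 1/30240 · (3.72883e-06 − 0.000149021) = -4.80464e-09.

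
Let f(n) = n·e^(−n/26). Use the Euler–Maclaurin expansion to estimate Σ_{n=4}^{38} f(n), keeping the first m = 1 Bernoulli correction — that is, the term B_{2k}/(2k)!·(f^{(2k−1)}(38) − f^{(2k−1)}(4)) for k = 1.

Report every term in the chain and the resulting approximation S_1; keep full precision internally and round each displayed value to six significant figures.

∫_4^38 x·e^(−x/26) dx evaluates to 282.928.
Endpoint term: (f(4) + f(38))/2 = (3.42962 + 8.81141)/2 = 6.12051.
So far: 289.048.
Correction k=1: B_{2}/2! · (f^{(1)}(38) − f^{(1)}(4)) = 1/12 · (-0.107021 − 0.725496) = -0.0693764.

S_1 ≈ 288.979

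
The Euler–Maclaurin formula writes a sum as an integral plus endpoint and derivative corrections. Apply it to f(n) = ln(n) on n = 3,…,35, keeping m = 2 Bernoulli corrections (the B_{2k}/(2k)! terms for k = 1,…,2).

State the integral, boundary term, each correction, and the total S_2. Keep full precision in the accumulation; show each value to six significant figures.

Integral: ∫_3^35 ln(x) dx = 89.1413.
½[f(3) + f(35)] = ½[1.09861 + 3.55535] = 2.32698.
Integral + boundary = 91.4683.
Correction k=1: B_{2}/2! · (f^{(1)}(35) − f^{(1)}(3)) = 1/12 · (0.0285714 − 0.333333) = -0.0253968.
Running total after k=1: 91.4429.
Correction k=2: B_{4}/4! · (f^{(3)}(35) − f^{(3)}(3)) = −1/720 · (4.66472e-05 − 0.0740741) = 0.000102816.

S_2 ≈ 91.4430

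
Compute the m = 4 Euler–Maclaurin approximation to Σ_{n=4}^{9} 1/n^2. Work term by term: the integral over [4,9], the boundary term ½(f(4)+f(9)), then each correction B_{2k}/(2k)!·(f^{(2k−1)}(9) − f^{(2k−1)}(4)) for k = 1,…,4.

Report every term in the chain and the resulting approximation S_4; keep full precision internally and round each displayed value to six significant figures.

S_4 ≈ 0.178657

Integral: ∫_4^9 1/x^2 dx = 0.138889.
Endpoint term: (f(4) + f(9))/2 = (0.0625000 + 0.0123457)/2 = 0.0374228.
Integral + boundary = 0.176312.
Order-1 term: 1/12 · (-0.00274348 − (-0.0312500)) = 0.00237554.
Partial sum through k=1: 0.178687.
Order-2 term: −1/720 · (-0.000406442 − (-0.0234375)) = -3.19876e-05.
Partial sum through k=2: 0.178655.
Order-3 term: 1/30240 · (-0.000150534 − (-0.0439453)) = 1.44824e-06.
Partial sum through k=3: 0.178657.
Order-4 term: −1/1209600 · (-0.000104073 − (-0.153809)) = -1.27071e-07.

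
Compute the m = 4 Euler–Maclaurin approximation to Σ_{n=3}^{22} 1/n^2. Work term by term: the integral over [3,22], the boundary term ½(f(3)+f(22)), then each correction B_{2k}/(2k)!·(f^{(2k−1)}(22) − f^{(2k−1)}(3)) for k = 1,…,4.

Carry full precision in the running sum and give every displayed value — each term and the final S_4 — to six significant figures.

The integral term ∫_3^22 1/x^2 dx = 0.287879.
½[f(3) + f(22)] = ½[0.111111 + 0.00206612] = 0.0565886.
Running total after boundary: 0.344467.
k=1: B_{2}/(2)! × [f^{(1)}(22) − f^{(1)}(3)] = 1/12 × (-0.000187829 − (-0.0740741)) = 0.00615719.
After k=1: 0.350625.
k=2: B_{4}/(4)! × [f^{(3)}(22) − f^{(3)}(3)] = −1/720 × (-4.65691e-06 − (-0.0987654)) = -0.000137168.
After k=2: 0.350487.
k=3: B_{6}/(6)! × [f^{(5)}(22) − f^{(5)}(3)] = 1/30240 × (-2.88651e-07 − (-0.329218)) = 1.08868e-05.
After k=3: 0.350498.
k=4: B_{8}/(8)! × [f^{(7)}(22) − f^{(7)}(3)] = −1/1209600 × (-3.33977e-08 − (-2.04847)) = -1.69351e-06.

S_4 ≈ 0.350497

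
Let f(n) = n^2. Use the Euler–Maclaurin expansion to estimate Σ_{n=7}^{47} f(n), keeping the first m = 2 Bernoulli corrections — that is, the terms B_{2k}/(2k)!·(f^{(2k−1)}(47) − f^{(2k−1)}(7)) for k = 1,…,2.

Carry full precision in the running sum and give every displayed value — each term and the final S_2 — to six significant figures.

S_2 ≈ 35629.0

∫_7^47 x^2 dx evaluates to 34493.3.
½[f(7) + f(47)] = ½[49.0000 + 2209.00] = 1129.00.
Running total after boundary: 35622.3.
Order-1 term: 1/12 · (94.0000 − 14.0000) = 6.66667.
Running total after k=1: 35629.0.
Order-2 term: −1/720 · (0.00000 − 0.00000) = 0.00000.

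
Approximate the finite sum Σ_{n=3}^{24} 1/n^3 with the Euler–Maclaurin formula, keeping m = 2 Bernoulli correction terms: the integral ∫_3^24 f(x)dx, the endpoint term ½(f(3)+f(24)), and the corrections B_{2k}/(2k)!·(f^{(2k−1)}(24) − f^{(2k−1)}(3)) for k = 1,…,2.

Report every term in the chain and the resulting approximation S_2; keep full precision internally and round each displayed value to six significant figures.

∫_3^24 1/x^3 dx evaluates to 0.0546875.
Boundary: ½(f(3) + f(24)) = ½(0.0370370 + 7.23380e-05) = 0.0185547.
Integral + boundary = 0.0732422.
Correction k=1: B_{2}/2! · (f^{(1)}(24) − f^{(1)}(3)) = 1/12 · (-9.04225e-06 − (-0.0370370)) = 0.00308567.
After k=1: 0.0763279.
Correction k=2: B_{4}/4! · (f^{(3)}(24) − f^{(3)}(3)) = −1/720 · (-3.13967e-07 − (-0.0823045)) = -0.000114311.

S_2 ≈ 0.0762135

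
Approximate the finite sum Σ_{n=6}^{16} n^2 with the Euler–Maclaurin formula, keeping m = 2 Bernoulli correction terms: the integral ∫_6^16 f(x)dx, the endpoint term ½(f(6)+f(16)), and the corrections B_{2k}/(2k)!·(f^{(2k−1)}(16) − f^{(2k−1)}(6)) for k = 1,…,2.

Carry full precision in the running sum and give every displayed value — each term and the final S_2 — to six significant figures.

S_2 ≈ 1441.00

∫_6^16 x^2 dx evaluates to 1293.33.
½[f(6) + f(16)] = ½[36.0000 + 256.000] = 146.000.
Running total after boundary: 1439.33.
Correction k=1: B_{2}/2! · (f^{(1)}(16) − f^{(1)}(6)) = 1/12 · (32.0000 − 12.0000) = 1.66667.
Partial sum through k=1: 1441.00.
Correction k=2: B_{4}/4! · (f^{(3)}(16) − f^{(3)}(6)) = −1/720 · (0.00000 − 0.00000) = 0.00000.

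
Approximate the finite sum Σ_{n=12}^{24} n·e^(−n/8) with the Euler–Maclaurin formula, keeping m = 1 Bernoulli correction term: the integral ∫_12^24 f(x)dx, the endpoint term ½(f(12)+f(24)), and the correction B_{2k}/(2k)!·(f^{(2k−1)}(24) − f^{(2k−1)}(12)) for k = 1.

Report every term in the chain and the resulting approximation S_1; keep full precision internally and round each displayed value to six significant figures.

The integral term ∫_12^24 x·e^(−x/8) dx = 22.9553.
Endpoint term: (f(12) + f(24))/2 = (2.67756 + 1.19489)/2 = 1.93623.
Running total after boundary: 24.8916.
Correction k=1: B_{2}/2! · (f^{(1)}(24) − f^{(1)}(12)) = 1/12 · (-0.0995741 − (-0.111565)) = 0.000999245.

S_1 ≈ 24.8926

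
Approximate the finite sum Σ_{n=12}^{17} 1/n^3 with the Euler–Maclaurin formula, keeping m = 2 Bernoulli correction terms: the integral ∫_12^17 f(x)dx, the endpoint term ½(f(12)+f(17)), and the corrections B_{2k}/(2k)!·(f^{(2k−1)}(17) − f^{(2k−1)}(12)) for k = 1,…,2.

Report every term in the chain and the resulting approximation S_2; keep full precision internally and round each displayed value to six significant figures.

S_2 ≈ 0.00214228

∫_12^17 1/x^3 dx evaluates to 0.00174212.
½[f(12) + f(17)] = ½[0.000578704 + 0.000203542] = 0.000391123.
Running total after boundary: 0.00213324.
k=1: B_{2}/(2)! × [f^{(1)}(17) − f^{(1)}(12)] = 1/12 × (-3.59191e-05 − (-0.000144676)) = 9.06307e-06.
After k=1: 0.00214230.
k=2: B_{4}/(4)! × [f^{(3)}(17) − f^{(3)}(12)] = −1/720 × (-2.48575e-06 − (-2.00939e-05)) = -2.44557e-08.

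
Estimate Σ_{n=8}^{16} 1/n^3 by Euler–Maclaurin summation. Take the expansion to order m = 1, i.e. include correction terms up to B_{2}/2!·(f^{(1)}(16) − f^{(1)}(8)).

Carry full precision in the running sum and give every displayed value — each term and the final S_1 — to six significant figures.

S_1 ≈ 0.00701523

∫_8^16 1/x^3 dx evaluates to 0.00585938.
½[f(8) + f(16)] = ½[0.00195312 + 0.000244141] = 0.00109863.
Integral + boundary = 0.00695801.
Order-1 term: 1/12 · (-4.57764e-05 − (-0.000732422)) = 5.72205e-05.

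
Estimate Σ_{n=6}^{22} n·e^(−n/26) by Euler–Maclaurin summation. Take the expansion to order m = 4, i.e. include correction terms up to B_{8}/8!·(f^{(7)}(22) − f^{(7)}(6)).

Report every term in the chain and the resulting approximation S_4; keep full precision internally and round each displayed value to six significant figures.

Integral: ∫_6^22 x·e^(−x/26) dx = 125.074.
Boundary: ½(f(6) + f(22)) = ½(4.76354 + 9.43936) = 7.10145.
Running total after boundary: 132.176.
k=1: B_{2}/(2)! × [f^{(1)}(22) − f^{(1)}(6)] = 1/12 × (0.0660095 − 0.610710) = -0.0453917.
After k=1: 132.130.
k=2: B_{4}/(4)! × [f^{(3)}(22) − f^{(3)}(6)] = −1/720 × (0.00136706 − 0.00325230) = 2.61839e-06.
After k=2: 132.130.
k=3: B_{6}/(6)! × [f^{(5)}(22) − f^{(5)}(6)] = 1/30240 × (3.90011e-06 − 8.28578e-06) = -1.45029e-10.
After k=3: 132.130.
k=4: B_{8}/(8)! × [f^{(7)}(22) − f^{(7)}(6)] = −1/1209600 × (8.54725e-09 − 1.73971e-08) = 7.31636e-15.

S_4 ≈ 132.130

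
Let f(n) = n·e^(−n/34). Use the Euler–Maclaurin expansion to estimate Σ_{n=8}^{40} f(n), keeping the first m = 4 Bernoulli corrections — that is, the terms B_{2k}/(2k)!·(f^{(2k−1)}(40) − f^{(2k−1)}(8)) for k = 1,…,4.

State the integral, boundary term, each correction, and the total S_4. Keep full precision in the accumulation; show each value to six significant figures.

S_4 ≈ 362.030

The integral term ∫_8^40 x·e^(−x/34) dx = 352.756.
Boundary: ½(f(8) + f(40)) = ½(6.32271 + 12.3346) = 9.32866.
Integral + boundary = 362.085.
k=1: B_{2}/(2)! × [f^{(1)}(40) − f^{(1)}(8)] = 1/12 × (-0.0544174 − 0.604376) = -0.0548995.
Partial sum through k=1: 362.030.
k=2: B_{4}/(4)! × [f^{(3)}(40) − f^{(3)}(8)] = −1/720 × (0.000486430 − 0.00189018) = 1.94966e-06.
Partial sum through k=2: 362.030.
k=3: B_{6}/(6)! × [f^{(5)}(40) − f^{(5)}(8)] = 1/30240 × (8.82296e-07 − 2.81795e-06) = -6.40098e-11.
Partial sum through k=3: 362.030.
k=4: B_{8}/(8)! × [f^{(7)}(40) − f^{(7)}(8)] = −1/1209600 × (1.16246e-09 − 3.46090e-09) = 1.90016e-15.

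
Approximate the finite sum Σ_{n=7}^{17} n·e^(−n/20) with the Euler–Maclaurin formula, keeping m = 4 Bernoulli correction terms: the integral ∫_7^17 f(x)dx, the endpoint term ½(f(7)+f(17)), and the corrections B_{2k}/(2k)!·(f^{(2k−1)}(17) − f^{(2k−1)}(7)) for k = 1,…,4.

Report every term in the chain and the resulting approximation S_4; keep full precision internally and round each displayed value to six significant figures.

The integral term ∫_7^17 x·e^(−x/20) dx = 64.2445.
Boundary: ½(f(7) + f(17)) = ½(4.93282 + 7.26605) = 6.09944.
Running total after boundary: 70.3440.
Order-1 term: 1/12 · (0.0641122 − 0.458047) = -0.0328279.
Running total after k=1: 70.3111.
Order-2 term: −1/720 · (0.00229736 − 0.00466856) = 3.29334e-06.
Running total after k=2: 70.3111.
Order-3 term: 1/30240 · (1.10861e-05 − 2.04800e-05) = -3.10646e-10.
Running total after k=3: 70.3111.
Order-4 term: −1/1209600 · (4.10719e-08 − 7.32215e-08) = 2.65787e-14.

S_4 ≈ 70.3111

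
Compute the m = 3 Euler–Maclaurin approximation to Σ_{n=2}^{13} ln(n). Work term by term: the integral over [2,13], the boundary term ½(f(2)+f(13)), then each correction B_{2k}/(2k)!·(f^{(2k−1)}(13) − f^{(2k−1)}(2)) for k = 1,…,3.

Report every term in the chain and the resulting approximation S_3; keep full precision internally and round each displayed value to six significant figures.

S_3 ≈ 22.5522

Integral: ∫_2^13 ln(x) dx = 20.9580.
Boundary: ½(f(2) + f(13)) = ½(0.693147 + 2.56495) = 1.62905.
Running total after boundary: 22.5871.
k=1: B_{2}/(2)! × [f^{(1)}(13) − f^{(1)}(2)] = 1/12 × (0.0769231 − 0.500000) = -0.0352564.
After k=1: 22.5518.
k=2: B_{4}/(4)! × [f^{(3)}(13) − f^{(3)}(2)] = −1/720 × (0.000910332 − 0.250000) = 0.000345958.
After k=2: 22.5522.
k=3: B_{6}/(6)! × [f^{(5)}(13) − f^{(5)}(2)] = 1/30240 × (6.46390e-05 − 0.750000) = -2.47994e-05.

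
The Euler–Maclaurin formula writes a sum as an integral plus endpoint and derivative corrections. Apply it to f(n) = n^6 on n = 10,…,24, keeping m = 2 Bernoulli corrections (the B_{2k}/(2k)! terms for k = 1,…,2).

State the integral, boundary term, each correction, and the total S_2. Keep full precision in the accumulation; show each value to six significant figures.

∫_10^24 x^6 dx evaluates to 6.53782e+08.
Boundary: ½(f(10) + f(24)) = ½(1.00000e+06 + 1.91103e+08) = 9.60515e+07.
Integral + boundary = 7.49833e+08.
Order-1 term: 1/12 · (4.77757e+07 − 600000) = 3.93131e+06.
Running total after k=1: 7.53764e+08.
Order-2 term: −1/720 · (1.65888e+06 − 120000) = -2137.33.

S_2 ≈ 7.53762e+08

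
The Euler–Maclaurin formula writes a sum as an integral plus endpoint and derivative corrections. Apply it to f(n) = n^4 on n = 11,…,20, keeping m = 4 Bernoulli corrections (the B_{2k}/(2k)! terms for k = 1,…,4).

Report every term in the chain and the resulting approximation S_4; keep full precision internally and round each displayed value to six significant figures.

S_4 ≈ 697333

∫_11^20 x^4 dx evaluates to 607790.
½[f(11) + f(20)] = ½[14641.0 + 160000] = 87320.5.
Integral + boundary = 695110.
Order-1 term: 1/12 · (32000.0 − 5324.00) = 2223.00.
Running total after k=1: 697333.
Order-2 term: −1/720 · (480.000 − 264.000) = -0.300000.
Running total after k=2: 697333.
Order-3 term: 1/30240 · (0.00000 − 0.00000) = 0.00000.
Running total after k=3: 697333.
Order-4 term: −1/1209600 · (0.00000 − 0.00000) = 0.00000.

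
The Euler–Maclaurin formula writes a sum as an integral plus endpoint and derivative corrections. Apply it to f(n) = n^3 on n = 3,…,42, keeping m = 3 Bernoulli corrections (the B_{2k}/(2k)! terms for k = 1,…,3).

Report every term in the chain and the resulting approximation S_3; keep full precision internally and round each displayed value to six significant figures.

Integral: ∫_3^42 x^3 dx = 777904.
Endpoint term: (f(3) + f(42))/2 = (27.0000 + 74088.0)/2 = 37057.5.
Running total after boundary: 814961.
Correction k=1: B_{2}/2! · (f^{(1)}(42) − f^{(1)}(3)) = 1/12 · (5292.00 − 27.0000) = 438.750.
Running total after k=1: 815400.
Correction k=2: B_{4}/4! · (f^{(3)}(42) − f^{(3)}(3)) = −1/720 · (6.00000 − 6.00000) = 0.00000.
Running total after k=2: 815400.
Correction k=3: B_{6}/6! · (f^{(5)}(42) − f^{(5)}(3)) = 1/30240 · (0.00000 − 0.00000) = 0.00000.

S_3 ≈ 815400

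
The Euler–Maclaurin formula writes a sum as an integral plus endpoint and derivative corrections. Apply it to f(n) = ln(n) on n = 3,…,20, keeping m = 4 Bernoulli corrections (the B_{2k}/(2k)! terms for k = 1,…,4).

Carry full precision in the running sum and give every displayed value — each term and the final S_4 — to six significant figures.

The integral term ∫_3^20 ln(x) dx = 39.6188.
Boundary: ½(f(3) + f(20)) = ½(1.09861 + 2.99573) = 2.04717.
Integral + boundary = 41.6660.
k=1: B_{2}/(2)! × [f^{(1)}(20) − f^{(1)}(3)] = 1/12 × (0.0500000 − 0.333333) = -0.0236111.
Partial sum through k=1: 41.6424.
k=2: B_{4}/(4)! × [f^{(3)}(20) − f^{(3)}(3)] = −1/720 × (0.000250000 − 0.0740741) = 0.000102533.
Partial sum through k=2: 41.6425.
k=3: B_{6}/(6)! × [f^{(5)}(20) − f^{(5)}(3)] = 1/30240 × (7.50000e-06 − 0.0987654) = -3.26580e-06.
Partial sum through k=3: 41.6425.
k=4: B_{8}/(8)! × [f^{(7)}(20) − f^{(7)}(3)] = −1/1209600 × (5.62500e-07 − 0.329218) = 2.72171e-07.

S_4 ≈ 41.6425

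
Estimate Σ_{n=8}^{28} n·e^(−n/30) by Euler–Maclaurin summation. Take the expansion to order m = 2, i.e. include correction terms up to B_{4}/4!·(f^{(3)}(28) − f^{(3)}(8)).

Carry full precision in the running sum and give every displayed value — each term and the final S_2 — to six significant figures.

The integral term ∫_8^28 x·e^(−x/30) dx = 188.919.
Endpoint term: (f(8) + f(28))/2 = (6.12743 + 11.0107)/2 = 8.56908.
Integral + boundary = 197.489.
k=1: B_{2}/(2)! × [f^{(1)}(28) − f^{(1)}(8)] = 1/12 × (0.0262160 − 0.561681) = -0.0446221.
After k=1: 197.444.
k=2: B_{4}/(4)! × [f^{(3)}(28) − f^{(3)}(8)] = −1/720 × (0.000902997 − 0.00232615) = 1.97660e-06.

S_2 ≈ 197.444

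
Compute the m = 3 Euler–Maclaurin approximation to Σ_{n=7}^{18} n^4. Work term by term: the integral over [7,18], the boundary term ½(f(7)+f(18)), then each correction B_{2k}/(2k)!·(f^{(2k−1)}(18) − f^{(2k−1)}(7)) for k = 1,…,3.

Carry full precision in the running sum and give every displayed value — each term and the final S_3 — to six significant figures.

Integral: ∫_7^18 x^4 dx = 374552.
Boundary: ½(f(7) + f(18)) = ½(2401.00 + 104976) = 53688.5.
Running total after boundary: 428241.
Order-1 term: 1/12 · (23328.0 − 1372.00) = 1829.67.
After k=1: 430070.
Order-2 term: −1/720 · (432.000 − 168.000) = -0.366667.
After k=2: 430070.
Order-3 term: 1/30240 · (0.00000 − 0.00000) = 0.00000.

S_3 ≈ 430070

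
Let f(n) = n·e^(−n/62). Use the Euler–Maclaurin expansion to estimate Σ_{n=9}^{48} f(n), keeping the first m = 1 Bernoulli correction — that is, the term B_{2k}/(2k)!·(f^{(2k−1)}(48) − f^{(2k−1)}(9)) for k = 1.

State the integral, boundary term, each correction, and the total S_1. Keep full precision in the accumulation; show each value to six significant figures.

S_1 ≈ 677.584

The integral term ∫_9^48 x·e^(−x/62) dx = 662.679.
½[f(9) + f(48)] = ½[7.78395 + 22.1316] = 14.9578.
Integral + boundary = 677.637.
Correction k=1: B_{2}/2! · (f^{(1)}(48) − f^{(1)}(9)) = 1/12 · (0.104114 − 0.739335) = -0.0529351.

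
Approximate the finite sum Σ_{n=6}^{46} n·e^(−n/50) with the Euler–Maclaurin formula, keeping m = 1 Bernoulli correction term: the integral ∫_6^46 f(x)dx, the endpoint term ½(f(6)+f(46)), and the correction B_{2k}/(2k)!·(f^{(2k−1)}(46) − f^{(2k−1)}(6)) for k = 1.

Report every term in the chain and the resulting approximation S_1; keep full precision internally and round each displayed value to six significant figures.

S_1 ≈ 582.250

∫_6^46 x·e^(−x/50) dx evaluates to 570.486.
Boundary: ½(f(6) + f(46)) = ½(5.32152 + 18.3319) = 11.8267.
Running total after boundary: 582.313.
Correction k=1: B_{2}/2! · (f^{(1)}(46) − f^{(1)}(6)) = 1/12 · (0.0318815 − 0.780490) = -0.0623840.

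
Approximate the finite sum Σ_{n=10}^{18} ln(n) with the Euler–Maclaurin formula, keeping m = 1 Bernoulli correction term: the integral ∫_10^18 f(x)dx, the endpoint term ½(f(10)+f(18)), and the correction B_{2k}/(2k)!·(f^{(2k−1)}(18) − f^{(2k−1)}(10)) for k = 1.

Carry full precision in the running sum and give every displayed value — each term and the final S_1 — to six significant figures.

S_1 ≈ 23.5936

Integral: ∫_10^18 ln(x) dx = 21.0008.
½[f(10) + f(18)] = ½[2.30259 + 2.89037] = 2.59648.
So far: 23.5973.
Correction k=1: B_{2}/2! · (f^{(1)}(18) − f^{(1)}(10)) = 1/12 · (0.0555556 − 0.100000) = -0.00370370.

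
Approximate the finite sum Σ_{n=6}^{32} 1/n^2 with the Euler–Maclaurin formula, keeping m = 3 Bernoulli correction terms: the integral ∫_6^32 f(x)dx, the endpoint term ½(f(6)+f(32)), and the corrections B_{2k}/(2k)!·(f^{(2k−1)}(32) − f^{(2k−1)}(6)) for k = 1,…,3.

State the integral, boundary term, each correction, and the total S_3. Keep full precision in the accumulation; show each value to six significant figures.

S_3 ≈ 0.150556

∫_6^32 1/x^2 dx evaluates to 0.135417.
Endpoint term: (f(6) + f(32))/2 = (0.0277778 + 0.000976562)/2 = 0.0143772.
So far: 0.149794.
Order-1 term: 1/12 · (-6.10352e-05 − (-0.00925926)) = 0.000766519.
Running total after k=1: 0.150560.
Order-2 term: −1/720 · (-7.15256e-07 − (-0.00308642)) = -4.28570e-06.
Running total after k=2: 0.150556.
Order-3 term: 1/30240 · (-2.09548e-08 − (-0.00257202)) = 8.50528e-08.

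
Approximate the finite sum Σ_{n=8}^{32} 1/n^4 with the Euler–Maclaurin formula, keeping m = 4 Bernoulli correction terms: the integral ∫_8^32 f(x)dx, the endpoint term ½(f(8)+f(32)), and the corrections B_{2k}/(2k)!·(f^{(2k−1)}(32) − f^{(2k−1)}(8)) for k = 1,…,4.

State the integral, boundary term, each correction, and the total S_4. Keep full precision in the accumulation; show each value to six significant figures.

S_4 ≈ 0.000773501

The integral term ∫_8^32 1/x^4 dx = 0.000640869.
½[f(8) + f(32)] = ½[0.000244141 + 9.53674e-07] = 0.000122547.
So far: 0.000763416.
Correction k=1: B_{2}/2! · (f^{(1)}(32) − f^{(1)}(8)) = 1/12 · (-1.19209e-07 − (-0.000122070)) = 1.01626e-05.
Partial sum through k=1: 0.000773579.
Correction k=2: B_{4}/4! · (f^{(3)}(32) − f^{(3)}(8)) = −1/720 · (-3.49246e-09 − (-5.72205e-05)) = -7.94680e-08.
Partial sum through k=2: 0.000773499.
Correction k=3: B_{6}/6! · (f^{(5)}(32) − f^{(5)}(8)) = 1/30240 · (-1.90994e-10 − (-5.00679e-05)) = 1.65568e-09.
Partial sum through k=3: 0.000773501.
Correction k=4: B_{8}/8! · (f^{(7)}(32) − f^{(7)}(8)) = −1/1209600 · (-1.67866e-11 − (-7.04080e-05)) = -5.82076e-11.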